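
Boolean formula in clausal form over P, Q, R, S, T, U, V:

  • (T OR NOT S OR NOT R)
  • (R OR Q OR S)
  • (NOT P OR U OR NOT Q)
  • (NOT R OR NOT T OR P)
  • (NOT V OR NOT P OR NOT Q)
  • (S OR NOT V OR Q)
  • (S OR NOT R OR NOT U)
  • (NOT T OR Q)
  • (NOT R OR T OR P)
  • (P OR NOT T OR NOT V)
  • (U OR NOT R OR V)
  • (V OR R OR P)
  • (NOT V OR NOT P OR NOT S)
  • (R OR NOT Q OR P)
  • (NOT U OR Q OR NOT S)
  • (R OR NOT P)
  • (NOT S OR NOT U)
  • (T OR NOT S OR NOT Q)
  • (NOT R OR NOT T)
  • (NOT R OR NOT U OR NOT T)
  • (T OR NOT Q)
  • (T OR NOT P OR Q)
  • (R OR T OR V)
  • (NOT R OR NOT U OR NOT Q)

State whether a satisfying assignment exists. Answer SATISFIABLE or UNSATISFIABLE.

Branch on P: take P = False.
For the remaining variables, Q = False, R = False, S = True, T = False, U = False, V = True works.
So P=0, Q=0, R=0, S=1, T=0, U=0, V=1 is a satisfying assignment.

SATISFIABLE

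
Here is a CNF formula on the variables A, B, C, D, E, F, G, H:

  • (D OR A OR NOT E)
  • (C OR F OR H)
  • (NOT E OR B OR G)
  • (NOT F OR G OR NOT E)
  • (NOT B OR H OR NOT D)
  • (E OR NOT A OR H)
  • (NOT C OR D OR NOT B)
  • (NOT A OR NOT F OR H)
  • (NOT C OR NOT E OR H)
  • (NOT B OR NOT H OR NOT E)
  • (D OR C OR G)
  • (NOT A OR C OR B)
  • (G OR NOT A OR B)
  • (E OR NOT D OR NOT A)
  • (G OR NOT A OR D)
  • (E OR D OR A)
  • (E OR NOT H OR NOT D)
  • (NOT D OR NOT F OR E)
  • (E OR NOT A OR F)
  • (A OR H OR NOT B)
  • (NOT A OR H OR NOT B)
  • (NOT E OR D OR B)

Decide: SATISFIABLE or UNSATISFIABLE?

SATISFIABLE

Pure literal: G appears only positively; assign G = True.
Branch on A: take A = True.
Try B = False.
  then C is forced to True.
For the remaining variables, D = False, E = False, F = True, H = True works.
Every clause has at least one true literal under this assignment.
So A = T, B = F, C = T, D = F, E = F, F = T, G = T, H = T is a satisfying assignment.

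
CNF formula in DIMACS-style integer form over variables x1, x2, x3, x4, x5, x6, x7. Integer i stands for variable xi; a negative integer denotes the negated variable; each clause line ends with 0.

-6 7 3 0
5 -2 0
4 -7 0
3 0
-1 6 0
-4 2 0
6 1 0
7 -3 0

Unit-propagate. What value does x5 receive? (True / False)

Unit clause (x3) sets x3 = True.
(x7 ∨ ¬x3): since x3 = True, the clause reduces to (x7). x7 = True.
From (x4 ∨ ¬x7) and x7 = True: x4 = True.
(x2 ∨ ¬x4) with x4 = True leaves only x2, so x2 = True.
(¬x2 ∨ x5): since x2 = True, the clause reduces to (x5). x5 = True.

True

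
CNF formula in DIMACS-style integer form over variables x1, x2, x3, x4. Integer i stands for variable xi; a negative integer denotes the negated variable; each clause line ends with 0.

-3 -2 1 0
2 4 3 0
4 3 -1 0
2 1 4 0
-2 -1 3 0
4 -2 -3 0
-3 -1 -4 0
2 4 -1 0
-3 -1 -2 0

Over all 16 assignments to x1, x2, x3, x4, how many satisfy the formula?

5

The models are:
  x1=0 x2=0 x3=0 x4=1
  x1=0 x2=0 x3=1 x4=1
  x1=0 x2=1 x3=0 x4=0
  x1=0 x2=1 x3=0 x4=1
  x1=1 x2=0 x3=0 x4=1
That's 5 in total.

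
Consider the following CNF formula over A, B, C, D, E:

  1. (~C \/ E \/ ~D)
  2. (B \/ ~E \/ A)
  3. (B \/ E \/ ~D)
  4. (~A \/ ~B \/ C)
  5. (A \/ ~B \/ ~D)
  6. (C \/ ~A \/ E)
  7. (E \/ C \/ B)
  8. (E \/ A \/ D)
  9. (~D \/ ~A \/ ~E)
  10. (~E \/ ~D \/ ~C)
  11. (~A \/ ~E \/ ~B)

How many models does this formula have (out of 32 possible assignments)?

6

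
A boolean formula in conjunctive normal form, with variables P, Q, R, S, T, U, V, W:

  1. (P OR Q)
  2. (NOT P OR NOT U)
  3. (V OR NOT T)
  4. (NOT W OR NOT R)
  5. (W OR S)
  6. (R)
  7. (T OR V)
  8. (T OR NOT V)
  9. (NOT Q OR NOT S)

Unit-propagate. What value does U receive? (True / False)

Unit clause (R) sets R = True.
(NOT R OR NOT W) with R = True leaves only NOT W, so W = False.
From (S OR W) and W = False: S = True.
(NOT S OR NOT Q): since S = True, the clause reduces to (NOT Q). Q = False.
In (Q OR P), Q is now false; P must hold, so P = True.
From (NOT U OR NOT P) and P = True: U = False.

False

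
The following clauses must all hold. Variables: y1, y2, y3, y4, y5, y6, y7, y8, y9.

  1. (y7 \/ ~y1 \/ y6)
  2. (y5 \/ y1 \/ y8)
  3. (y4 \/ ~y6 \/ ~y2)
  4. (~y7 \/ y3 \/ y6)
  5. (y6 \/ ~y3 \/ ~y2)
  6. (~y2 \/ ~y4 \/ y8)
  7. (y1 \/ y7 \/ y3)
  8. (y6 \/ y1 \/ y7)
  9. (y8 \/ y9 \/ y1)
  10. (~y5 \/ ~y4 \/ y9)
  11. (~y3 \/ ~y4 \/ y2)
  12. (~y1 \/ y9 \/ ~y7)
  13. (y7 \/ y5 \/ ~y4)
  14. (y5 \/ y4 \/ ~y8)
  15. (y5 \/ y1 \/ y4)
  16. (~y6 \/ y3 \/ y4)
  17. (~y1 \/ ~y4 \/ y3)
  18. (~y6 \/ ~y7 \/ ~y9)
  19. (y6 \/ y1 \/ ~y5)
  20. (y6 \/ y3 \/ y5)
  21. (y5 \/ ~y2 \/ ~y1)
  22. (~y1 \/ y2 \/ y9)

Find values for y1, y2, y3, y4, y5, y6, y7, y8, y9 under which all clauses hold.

y1 = 1, y2 = 0, y3 = 1, y4 = 0, y5 = 1, y6 = 1, y7 = 0, y8 = 1, y9 = 1

Try y1 = True.
The remaining clauses are satisfied by y2 = False, y3 = True, y4 = False, y5 = True, y6 = True, y7 = False, y8 = True, y9 = True.
Check each clause:
  1. (y6 \/ ~y1 \/ y7) — y6 is true.
  2. (y8 \/ y5 \/ y1) — y8 is true.
  3. (y4 \/ ~y6 \/ ~y2) — ~y2 is true.
  4. (y6 \/ y3 \/ ~y7) — ~y7 is true.
  5. (y6 \/ ~y2 \/ ~y3) — ~y2 is true.
  6. (~y4 \/ y8 \/ ~y2) — y8 is true.
  7. (y1 \/ y3 \/ y7) — y1 is true.
  8. (y1 \/ y6 \/ y7) — y1 is true.
  9. (y1 \/ y9 \/ y8) — y8 is true.
  10. (~y5 \/ ~y4 \/ y9) — y9 is true.
  11. (y2 \/ ~y3 \/ ~y4) — ~y4 is true.
  12. (y9 \/ ~y7 \/ ~y1) — ~y7 is true.
  13. (y7 \/ ~y4 \/ y5) — ~y4 is true.
  14. (y5 \/ y4 \/ ~y8) — y5 is true.
  15. (y5 \/ y4 \/ y1) — y1 is true.
  16. (~y6 \/ y3 \/ y4) — y3 is true.
  17. (~y4 \/ ~y1 \/ y3) — y3 is true.
  18. (~y7 \/ ~y6 \/ ~y9) — ~y7 is true.
  19. (y1 \/ y6 \/ ~y5) — y1 is true.
  20. (y5 \/ y3 \/ y6) — y3 is true.
  21. (~y2 \/ y5 \/ ~y1) — y5 is true.
  22. (y9 \/ y2 \/ ~y1) — y9 is true.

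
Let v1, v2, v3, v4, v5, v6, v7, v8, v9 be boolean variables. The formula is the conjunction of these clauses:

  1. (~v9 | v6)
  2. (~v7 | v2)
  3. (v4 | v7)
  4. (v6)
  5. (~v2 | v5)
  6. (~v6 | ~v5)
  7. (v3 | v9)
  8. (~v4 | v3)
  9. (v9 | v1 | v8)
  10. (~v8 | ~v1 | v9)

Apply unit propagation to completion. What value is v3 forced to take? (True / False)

True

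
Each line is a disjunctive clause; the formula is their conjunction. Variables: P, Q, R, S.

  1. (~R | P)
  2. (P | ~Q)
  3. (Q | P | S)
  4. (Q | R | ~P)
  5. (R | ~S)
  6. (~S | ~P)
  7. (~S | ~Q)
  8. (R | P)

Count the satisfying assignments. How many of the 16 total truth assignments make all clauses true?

3

Satisfying assignments:
  P=T Q=F R=T S=F
  P=T Q=T R=F S=F
  P=T Q=T R=T S=F
That's 3 in total.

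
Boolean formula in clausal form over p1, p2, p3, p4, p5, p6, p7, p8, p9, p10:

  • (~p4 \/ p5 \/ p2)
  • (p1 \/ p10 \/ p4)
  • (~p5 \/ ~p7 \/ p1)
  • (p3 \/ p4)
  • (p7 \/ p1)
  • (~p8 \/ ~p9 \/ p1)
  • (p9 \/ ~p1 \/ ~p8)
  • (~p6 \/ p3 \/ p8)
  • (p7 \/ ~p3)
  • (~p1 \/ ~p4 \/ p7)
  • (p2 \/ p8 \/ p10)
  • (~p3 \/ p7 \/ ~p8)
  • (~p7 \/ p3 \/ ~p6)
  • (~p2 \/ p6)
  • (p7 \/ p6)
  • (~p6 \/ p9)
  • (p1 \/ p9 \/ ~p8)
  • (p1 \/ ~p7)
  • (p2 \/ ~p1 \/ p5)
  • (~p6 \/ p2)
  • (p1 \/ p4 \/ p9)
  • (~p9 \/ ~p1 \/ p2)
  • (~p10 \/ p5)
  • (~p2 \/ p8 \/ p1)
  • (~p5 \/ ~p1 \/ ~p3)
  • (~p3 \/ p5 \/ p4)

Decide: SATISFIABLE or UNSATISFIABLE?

Set p1 = True and propagate.
Branch on p2: take p2 = True.
  then p6 is forced to True.
  then p9 is forced to True.
Branch on p3: take p3 = True.
  then p7 is forced to True.
  then p5 is forced to False.
  then p10 is forced to False.
  then p4 is forced to True.
p8 is now unconstrained; take p8 = False.
So p1=1, p2=1, p3=1, p4=1, p5=0, p6=1, p7=1, p8=0, p9=1, p10=0 is a satisfying assignment.

SATISFIABLE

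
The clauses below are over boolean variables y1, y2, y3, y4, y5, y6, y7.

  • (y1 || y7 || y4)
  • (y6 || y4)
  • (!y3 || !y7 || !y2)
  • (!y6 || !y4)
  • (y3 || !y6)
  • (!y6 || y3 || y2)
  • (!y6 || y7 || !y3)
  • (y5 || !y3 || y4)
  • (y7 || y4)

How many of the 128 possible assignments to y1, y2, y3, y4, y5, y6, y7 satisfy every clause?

Split on y3, then y4.
  y3=T, y4=T: y1, y5 free; 3 ways for (y2,y6,y7) × 2^2 = 12.
  y3=T, y4=F: remaining (y1,y2,y5,y6,y7) ∈ {(F,F,T,T,T); (T,F,T,T,T)} — 2.
  y3=F, y4=T: forces y6=F; y1, y2, y5, y7 free → 2^4 = 16.
  y3=F, y4=F: a clause becomes empty — 0.
Total: 12 + 2 + 16 + 0 = 30.

30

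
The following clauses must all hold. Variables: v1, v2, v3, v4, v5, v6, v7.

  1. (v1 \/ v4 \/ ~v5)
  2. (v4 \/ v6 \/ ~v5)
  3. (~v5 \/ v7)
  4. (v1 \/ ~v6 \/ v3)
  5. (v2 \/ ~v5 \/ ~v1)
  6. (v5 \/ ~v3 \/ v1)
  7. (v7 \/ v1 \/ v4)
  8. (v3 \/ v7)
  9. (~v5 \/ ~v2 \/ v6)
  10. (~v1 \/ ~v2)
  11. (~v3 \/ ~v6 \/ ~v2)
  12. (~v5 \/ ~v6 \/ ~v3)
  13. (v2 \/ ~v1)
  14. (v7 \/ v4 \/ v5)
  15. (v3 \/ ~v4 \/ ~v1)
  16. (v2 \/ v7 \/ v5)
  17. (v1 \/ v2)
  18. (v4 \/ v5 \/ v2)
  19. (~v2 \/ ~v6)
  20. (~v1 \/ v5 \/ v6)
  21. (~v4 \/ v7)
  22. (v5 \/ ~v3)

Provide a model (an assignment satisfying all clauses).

v1=False, v2=True, v3=False, v4=True, v5=False, v6=False, v7=True

Check each clause:
  1. (v1 \/ ~v5 \/ v4) — ~v5 is true.
  2. (v4 \/ ~v5 \/ v6) — ~v5 is true.
  3. (~v5 \/ v7) — ~v5 is true.
  4. (v1 \/ v3 \/ ~v6) — ~v6 is true.
  5. (~v5 \/ ~v1 \/ v2) — v2 is true.
  6. (v5 \/ ~v3 \/ v1) — ~v3 is true.
  7. (v1 \/ v4 \/ v7) — v4 is true.
  8. (v3 \/ v7) — v7 is true.
  9. (~v5 \/ ~v2 \/ v6) — ~v5 is true.
  10. (~v1 \/ ~v2) — ~v1 is true.
  11. (~v3 \/ ~v6 \/ ~v2) — ~v6 is true.
  12. (~v6 \/ ~v5 \/ ~v3) — ~v6 is true.
  13. (v2 \/ ~v1) — v2 is true.
  14. (v4 \/ v5 \/ v7) — v4 is true.
  15. (v3 \/ ~v4 \/ ~v1) — ~v1 is true.
  16. (v5 \/ v7 \/ v2) — v2 is true.
  17. (v1 \/ v2) — v2 is true.
  18. (v5 \/ v2 \/ v4) — v2 is true.
  19. (~v2 \/ ~v6) — ~v6 is true.
  20. (~v1 \/ v6 \/ v5) — ~v1 is true.
  21. (~v4 \/ v7) — v7 is true.
  22. (~v3 \/ v5) — ~v3 is true.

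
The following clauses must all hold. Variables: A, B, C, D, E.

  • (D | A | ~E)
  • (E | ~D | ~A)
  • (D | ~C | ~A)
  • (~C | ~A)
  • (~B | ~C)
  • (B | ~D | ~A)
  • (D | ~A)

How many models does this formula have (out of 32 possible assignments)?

Split on A, then D.
  A=1, D=1: remaining (B,C,E) ∈ {(1,0,1)} — 1.
  A=1, D=0: a clause becomes empty — 0.
  A=0, D=1: E free; 3 ways for (B,C) × 2^1 = 6.
  A=0, D=0: remaining (B,C,E) ∈ {(0,0,0); (0,1,0); (1,0,0)} — 3.
Total: 1 + 0 + 6 + 3 = 10.

10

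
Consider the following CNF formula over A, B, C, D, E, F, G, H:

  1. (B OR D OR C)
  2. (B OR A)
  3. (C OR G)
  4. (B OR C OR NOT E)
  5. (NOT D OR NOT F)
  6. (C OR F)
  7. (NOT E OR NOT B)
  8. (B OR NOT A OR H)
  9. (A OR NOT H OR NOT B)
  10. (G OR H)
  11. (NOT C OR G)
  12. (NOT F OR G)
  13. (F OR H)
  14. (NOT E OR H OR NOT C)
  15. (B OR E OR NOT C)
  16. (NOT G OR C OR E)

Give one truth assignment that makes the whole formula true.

Set A = True and propagate.
Try B = True.
  then E is forced to False.
Set C = True and propagate.
  then G is forced to True.
The remaining clauses are satisfied by D = True, F = False, H = True.

A=T, B=T, C=T, D=T, E=F, F=F, G=T, H=T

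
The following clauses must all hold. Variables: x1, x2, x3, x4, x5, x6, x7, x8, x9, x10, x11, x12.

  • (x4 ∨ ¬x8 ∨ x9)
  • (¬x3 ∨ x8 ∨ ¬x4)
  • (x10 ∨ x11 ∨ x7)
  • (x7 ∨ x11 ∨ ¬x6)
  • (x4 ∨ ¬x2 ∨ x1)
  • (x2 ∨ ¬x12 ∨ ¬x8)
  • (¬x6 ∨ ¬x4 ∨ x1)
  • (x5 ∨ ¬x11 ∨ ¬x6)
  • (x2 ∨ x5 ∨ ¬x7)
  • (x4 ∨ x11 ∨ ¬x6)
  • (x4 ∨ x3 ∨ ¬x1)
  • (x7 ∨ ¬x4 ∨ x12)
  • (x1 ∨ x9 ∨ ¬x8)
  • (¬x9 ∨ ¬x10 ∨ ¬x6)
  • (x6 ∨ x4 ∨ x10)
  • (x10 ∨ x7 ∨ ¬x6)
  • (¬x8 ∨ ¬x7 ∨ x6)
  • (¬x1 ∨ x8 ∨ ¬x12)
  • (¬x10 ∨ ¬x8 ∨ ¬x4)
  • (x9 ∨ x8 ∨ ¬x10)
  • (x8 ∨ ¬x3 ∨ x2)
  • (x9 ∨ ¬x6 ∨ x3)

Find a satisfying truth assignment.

x1=False  x2=True  x3=False  x4=True  x5=False  x6=False  x7=True  x8=False  x9=True  x10=True  x11=False  x12=True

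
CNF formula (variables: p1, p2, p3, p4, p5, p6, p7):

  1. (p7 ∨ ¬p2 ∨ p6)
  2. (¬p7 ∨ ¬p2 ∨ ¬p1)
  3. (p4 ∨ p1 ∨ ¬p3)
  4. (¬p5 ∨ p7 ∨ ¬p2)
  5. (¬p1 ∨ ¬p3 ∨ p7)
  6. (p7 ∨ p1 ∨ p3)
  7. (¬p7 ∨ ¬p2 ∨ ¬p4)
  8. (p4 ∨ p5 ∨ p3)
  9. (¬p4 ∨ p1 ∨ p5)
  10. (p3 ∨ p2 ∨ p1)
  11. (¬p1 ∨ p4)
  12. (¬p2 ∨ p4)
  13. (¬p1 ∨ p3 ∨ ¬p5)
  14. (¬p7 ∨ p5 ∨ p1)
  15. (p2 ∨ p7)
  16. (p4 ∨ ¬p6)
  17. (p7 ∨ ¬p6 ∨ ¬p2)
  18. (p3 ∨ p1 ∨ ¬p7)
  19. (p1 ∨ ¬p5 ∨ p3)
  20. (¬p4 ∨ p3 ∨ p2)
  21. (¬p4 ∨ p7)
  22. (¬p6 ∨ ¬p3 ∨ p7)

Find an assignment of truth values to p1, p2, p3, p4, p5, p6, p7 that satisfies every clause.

p1 = F, p2 = F, p3 = T, p4 = T, p5 = T, p6 = T, p7 = T

Set p1 = False and propagate.
Branch on p2: take p2 = False.
  then p3 is forced to True.
  then p4 is forced to True.
  then p5 is forced to True.
  then p7 is forced to True.
p6 is now unconstrained; take p6 = True.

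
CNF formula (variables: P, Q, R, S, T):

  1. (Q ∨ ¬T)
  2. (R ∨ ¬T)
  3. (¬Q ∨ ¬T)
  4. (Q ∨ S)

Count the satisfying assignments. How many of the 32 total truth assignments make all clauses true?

12

Split on Q, then T.
  Q=T, T=T: a clause becomes empty — 0.
  Q=T, T=F: P, R, S free → 2^3 = 8.
  Q=F, T=T: a clause becomes empty — 0.
  Q=F, T=F: remaining (P,R,S) ∈ {(F,F,T); (F,T,T); (T,F,T); (T,T,T)} — 4.
Total: 0 + 8 + 0 + 4 = 12.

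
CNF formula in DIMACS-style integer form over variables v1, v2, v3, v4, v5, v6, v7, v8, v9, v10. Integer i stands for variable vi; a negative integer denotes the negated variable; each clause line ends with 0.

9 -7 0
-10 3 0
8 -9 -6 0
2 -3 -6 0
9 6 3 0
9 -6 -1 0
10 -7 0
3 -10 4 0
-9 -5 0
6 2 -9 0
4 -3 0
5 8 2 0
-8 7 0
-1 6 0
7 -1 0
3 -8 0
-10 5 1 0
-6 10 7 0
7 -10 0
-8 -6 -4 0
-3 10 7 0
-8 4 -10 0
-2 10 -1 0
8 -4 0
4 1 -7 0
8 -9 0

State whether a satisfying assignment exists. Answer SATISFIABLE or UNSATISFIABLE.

UNSATISFIABLE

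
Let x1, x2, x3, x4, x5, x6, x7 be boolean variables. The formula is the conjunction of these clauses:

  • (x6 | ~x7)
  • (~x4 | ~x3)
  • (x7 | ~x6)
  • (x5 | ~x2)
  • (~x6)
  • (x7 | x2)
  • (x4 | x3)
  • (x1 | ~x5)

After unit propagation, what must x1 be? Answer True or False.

True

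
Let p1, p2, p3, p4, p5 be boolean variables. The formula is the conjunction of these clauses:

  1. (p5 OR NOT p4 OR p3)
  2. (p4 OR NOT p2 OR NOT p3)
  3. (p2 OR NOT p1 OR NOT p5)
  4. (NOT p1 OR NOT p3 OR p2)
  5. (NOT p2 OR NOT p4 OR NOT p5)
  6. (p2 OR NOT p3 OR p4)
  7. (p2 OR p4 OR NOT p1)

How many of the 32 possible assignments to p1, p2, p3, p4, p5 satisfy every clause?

11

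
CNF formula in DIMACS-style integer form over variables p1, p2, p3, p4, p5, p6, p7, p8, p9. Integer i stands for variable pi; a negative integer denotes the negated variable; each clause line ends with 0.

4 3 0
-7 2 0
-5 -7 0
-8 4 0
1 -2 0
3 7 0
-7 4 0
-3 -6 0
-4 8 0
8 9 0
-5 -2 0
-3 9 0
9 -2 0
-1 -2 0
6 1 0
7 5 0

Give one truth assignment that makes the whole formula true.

p1 = True  p2 = False  p3 = True  p4 = False  p5 = True  p6 = False  p7 = False  p8 = False  p9 = True

Check each clause:
  1. (p4 | p3) — p3 is true.
  2. (~p7 | p2) — ~p7 is true.
  3. (~p5 | ~p7) — ~p7 is true.
  4. (p4 | ~p8) — ~p8 is true.
  5. (p1 | ~p2) — p1 is true.
  6. (p7 | p3) — p3 is true.
  7. (p4 | ~p7) — ~p7 is true.
  8. (~p3 | ~p6) — ~p6 is true.
  9. (p8 | ~p4) — ~p4 is true.
  10. (p8 | p9) — p9 is true.
  11. (~p5 | ~p2) — ~p2 is true.
  12. (p9 | ~p3) — p9 is true.
  13. (p9 | ~p2) — p9 is true.
  14. (~p2 | ~p1) — ~p2 is true.
  15. (p1 | p6) — p1 is true.
  16. (p5 | p7) — p5 is true.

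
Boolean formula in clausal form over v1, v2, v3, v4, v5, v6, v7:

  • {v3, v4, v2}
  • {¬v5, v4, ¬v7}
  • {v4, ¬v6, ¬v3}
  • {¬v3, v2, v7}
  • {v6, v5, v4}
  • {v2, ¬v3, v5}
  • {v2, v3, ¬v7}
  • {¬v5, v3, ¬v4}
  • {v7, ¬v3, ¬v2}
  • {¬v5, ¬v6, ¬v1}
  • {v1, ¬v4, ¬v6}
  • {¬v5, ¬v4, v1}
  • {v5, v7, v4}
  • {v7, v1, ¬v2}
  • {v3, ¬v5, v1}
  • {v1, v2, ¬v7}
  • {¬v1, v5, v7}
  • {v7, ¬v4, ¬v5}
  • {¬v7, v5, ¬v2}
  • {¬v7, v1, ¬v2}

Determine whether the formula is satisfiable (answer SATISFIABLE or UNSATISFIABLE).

SATISFIABLE

Try v1 = True.
Try v2 = False.
Set v3 = True and propagate.
  then v7 is forced to True.
  then v5 is forced to True.
  then v4 is forced to True.
  then v6 is forced to False.
Every clause has at least one true literal under this assignment.
So v1=T, v2=F, v3=T, v4=T, v5=T, v6=F, v7=T is a satisfying assignment.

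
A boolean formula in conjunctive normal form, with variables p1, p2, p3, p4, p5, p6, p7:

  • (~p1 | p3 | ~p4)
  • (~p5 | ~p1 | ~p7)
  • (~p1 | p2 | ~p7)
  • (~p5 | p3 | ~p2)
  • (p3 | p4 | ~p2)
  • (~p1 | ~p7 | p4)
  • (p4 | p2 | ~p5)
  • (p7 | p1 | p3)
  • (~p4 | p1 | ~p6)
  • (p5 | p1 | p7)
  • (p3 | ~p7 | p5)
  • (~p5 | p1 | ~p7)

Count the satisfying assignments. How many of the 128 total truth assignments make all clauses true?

28

Split on p1, then p7.
  p1=T, p7=T: remaining (p2,p3,p4,p5,p6) ∈ {(T,T,T,F,F); (T,T,T,F,T)} — 2.
  p1=T, p7=F: p6 free; 8 ways for (p2,p3,p4,p5) × 2^1 = 16.
  p1=F, p7=T: p2 free; 3 ways for (p3,p4,p5,p6) × 2^1 = 6.
  p1=F, p7=F: remaining (p2,p3,p4,p5,p6) ∈ {(F,T,T,T,F); (T,T,F,T,F); (T,T,F,T,T); (T,T,T,T,F)} — 4.
Total: 2 + 16 + 6 + 4 = 28.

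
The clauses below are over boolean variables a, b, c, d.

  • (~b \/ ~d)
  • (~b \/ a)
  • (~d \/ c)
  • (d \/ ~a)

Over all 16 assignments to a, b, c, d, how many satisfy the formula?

Satisfying assignments:
  a=F b=F c=F d=F
  a=F b=F c=T d=F
  a=F b=F c=T d=T
  a=T b=F c=T d=T
Count: 4.

4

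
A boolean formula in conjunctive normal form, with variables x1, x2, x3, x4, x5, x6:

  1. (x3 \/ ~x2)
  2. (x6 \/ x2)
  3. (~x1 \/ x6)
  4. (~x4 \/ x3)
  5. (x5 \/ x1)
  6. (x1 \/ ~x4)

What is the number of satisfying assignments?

14

Split on x1, then x2.
  x1=1, x2=1: remaining (x3,x4,x5,x6) ∈ {(1,0,0,1); (1,0,1,1); (1,1,0,1); (1,1,1,1)} — 4.
  x1=1, x2=0: x5 free; 3 ways for (x3,x4,x6) × 2^1 = 6.
  x1=0, x2=1: remaining (x3,x4,x5,x6) ∈ {(1,0,1,0); (1,0,1,1)} — 2.
  x1=0, x2=0: remaining (x3,x4,x5,x6) ∈ {(0,0,1,1); (1,0,1,1)} — 2.
Total: 4 + 6 + 2 + 2 = 14.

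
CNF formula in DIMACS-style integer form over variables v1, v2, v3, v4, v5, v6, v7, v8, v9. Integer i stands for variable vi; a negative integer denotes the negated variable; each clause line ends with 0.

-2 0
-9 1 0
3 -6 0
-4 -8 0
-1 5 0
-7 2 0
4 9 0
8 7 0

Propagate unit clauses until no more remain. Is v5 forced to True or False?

True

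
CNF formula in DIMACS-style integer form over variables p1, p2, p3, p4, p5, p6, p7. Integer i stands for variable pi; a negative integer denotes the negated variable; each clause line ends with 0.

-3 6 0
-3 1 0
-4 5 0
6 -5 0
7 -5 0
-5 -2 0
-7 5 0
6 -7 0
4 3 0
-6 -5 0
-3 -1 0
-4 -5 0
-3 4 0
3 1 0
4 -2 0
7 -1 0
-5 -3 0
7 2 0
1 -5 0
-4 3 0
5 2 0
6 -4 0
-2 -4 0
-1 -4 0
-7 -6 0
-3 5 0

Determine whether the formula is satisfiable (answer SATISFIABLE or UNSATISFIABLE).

p5 = True:
  propagation gives p6=True; an empty clause results — contradiction.
p5 = False:
  propagation gives p4=False, p7=False, p3=True; an empty clause results — contradiction.
Every branch closes, so no satisfying assignment exists.

UNSATISFIABLE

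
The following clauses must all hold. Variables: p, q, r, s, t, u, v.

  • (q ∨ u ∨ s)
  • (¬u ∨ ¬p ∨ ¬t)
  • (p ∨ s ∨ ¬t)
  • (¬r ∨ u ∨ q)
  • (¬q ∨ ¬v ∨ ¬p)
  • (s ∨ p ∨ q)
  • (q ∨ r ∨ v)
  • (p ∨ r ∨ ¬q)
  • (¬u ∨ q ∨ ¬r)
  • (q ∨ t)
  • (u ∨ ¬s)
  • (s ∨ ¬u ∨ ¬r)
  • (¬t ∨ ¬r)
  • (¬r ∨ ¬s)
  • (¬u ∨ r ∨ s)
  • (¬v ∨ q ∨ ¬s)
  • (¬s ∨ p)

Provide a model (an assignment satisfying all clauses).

p=T, q=T, r=F, s=T, t=F, u=T, v=F

Set p = True and propagate.
Set q = True and propagate.
  then v is forced to False.
Try r = False.
For the remaining variables, s = True, t = False, u = True works.
Every clause has at least one true literal under this assignment.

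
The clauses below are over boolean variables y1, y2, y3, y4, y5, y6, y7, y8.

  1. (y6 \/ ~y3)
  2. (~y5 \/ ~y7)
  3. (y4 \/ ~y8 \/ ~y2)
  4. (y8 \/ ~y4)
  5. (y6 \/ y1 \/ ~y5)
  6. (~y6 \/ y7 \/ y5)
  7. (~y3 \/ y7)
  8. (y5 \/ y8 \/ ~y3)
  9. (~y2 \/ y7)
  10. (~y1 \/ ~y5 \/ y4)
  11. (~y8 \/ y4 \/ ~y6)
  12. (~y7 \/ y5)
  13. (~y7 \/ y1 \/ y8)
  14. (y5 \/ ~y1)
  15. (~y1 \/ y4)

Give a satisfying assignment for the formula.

y1=0, y2=0, y3=0, y4=0, y5=1, y6=1, y7=0, y8=0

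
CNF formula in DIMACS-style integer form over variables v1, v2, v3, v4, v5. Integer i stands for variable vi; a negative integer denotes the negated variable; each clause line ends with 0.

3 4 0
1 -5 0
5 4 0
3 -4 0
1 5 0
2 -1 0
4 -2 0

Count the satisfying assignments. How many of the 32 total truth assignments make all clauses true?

2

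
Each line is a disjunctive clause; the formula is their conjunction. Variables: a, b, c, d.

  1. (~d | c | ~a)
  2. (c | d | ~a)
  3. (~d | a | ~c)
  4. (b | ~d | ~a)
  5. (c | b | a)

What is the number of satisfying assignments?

Case analysis on a and c:
  a=T, c=T: remaining (b,d) ∈ {(F,F); (T,F); (T,T)} — 3.
  a=T, c=F: a clause becomes empty — 0.
  a=F, c=T: remaining (b,d) ∈ {(F,F); (T,F)} — 2.
  a=F, c=F: remaining (b,d) ∈ {(T,F); (T,T)} — 2.
Total: 3 + 0 + 2 + 2 = 7.

7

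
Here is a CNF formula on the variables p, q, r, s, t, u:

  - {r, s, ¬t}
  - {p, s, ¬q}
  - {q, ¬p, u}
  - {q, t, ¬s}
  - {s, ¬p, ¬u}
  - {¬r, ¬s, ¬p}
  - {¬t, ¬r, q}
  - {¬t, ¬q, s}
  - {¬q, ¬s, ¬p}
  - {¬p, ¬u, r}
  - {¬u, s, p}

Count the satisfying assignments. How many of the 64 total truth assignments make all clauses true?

Case analysis on s and p:
  s=1, p=1: a clause becomes empty — 0.
  s=1, p=0: u free; 5 ways for (q,r,t) × 2^1 = 10.
  s=0, p=1: remaining (q,r,t,u) ∈ {(1,0,0,0); (1,1,0,0)} — 2.
  s=0, p=0: remaining (q,r,t,u) ∈ {(0,0,0,0); (0,1,0,0)} — 2.
Total: 0 + 10 + 2 + 2 = 14.

14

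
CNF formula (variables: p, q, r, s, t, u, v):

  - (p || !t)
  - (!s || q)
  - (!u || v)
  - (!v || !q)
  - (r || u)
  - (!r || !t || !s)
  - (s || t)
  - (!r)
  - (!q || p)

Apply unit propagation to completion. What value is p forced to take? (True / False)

(!r) is a unit clause: r = False.
From (r || u) and r = False: u = True.
From (!u || v) and u = True: v = True.
In (!q || !v), !v is now false; !q must hold, so q = False.
(q || !s) with q = False leaves only !s, so s = False.
From (t || s) and s = False: t = True.
In (p || !t), !t is now false; p must hold, so p = True.

True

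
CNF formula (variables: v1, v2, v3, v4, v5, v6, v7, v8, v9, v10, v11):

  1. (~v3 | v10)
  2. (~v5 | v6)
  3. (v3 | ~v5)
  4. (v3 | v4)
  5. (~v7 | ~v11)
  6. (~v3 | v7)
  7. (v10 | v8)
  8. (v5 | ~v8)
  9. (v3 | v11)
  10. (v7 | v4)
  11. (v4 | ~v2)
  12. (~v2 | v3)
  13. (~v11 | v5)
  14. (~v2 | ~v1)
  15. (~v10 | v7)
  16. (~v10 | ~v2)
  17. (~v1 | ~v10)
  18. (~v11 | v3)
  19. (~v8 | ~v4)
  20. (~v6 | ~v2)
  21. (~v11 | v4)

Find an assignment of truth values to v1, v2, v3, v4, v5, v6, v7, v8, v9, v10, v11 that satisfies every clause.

v1 = False, v2 = False, v3 = True, v4 = False, v5 = False, v6 = False, v7 = True, v8 = False, v9 = True, v10 = True, v11 = False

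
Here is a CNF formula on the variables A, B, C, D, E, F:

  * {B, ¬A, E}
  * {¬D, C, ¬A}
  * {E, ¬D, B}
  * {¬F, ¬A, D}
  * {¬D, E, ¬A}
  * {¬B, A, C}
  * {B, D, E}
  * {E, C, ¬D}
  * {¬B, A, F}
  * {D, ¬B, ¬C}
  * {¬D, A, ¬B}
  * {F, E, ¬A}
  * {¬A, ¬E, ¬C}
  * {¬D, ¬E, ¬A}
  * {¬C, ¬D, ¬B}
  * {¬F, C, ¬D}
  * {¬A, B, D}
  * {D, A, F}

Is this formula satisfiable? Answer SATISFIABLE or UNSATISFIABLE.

SATISFIABLE

Try A = False.
Branch on B: take B = False.
Set C = True and propagate.
For the remaining variables, D = True, E = True, F = False works.
So A=False, B=False, C=True, D=True, E=True, F=False is a satisfying assignment.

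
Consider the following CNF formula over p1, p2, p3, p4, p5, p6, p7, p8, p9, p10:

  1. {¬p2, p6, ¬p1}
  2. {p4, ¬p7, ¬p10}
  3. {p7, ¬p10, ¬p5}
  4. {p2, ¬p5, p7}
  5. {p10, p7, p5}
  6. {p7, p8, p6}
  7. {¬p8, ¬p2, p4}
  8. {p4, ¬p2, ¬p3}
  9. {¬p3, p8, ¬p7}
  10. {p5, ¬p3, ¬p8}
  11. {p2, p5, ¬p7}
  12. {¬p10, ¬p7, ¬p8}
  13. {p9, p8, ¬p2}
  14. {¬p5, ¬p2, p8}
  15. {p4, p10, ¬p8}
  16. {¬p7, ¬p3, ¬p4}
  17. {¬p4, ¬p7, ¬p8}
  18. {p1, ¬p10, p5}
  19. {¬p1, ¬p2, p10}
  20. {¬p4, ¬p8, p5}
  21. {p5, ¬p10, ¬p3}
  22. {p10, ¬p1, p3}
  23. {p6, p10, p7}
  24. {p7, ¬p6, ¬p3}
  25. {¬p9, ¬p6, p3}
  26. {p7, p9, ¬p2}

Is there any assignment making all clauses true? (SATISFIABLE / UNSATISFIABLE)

SATISFIABLE

Branch on p1: take p1 = True.
Try p2 = False.
Branch on p3: take p3 = False.
  then p10 is forced to True.
The remaining clauses are satisfied by p4 = True, p5 = False, p6 = True, p7 = False, p8 = False, p9 = False.
So p1=T, p2=F, p3=F, p4=T, p5=F, p6=T, p7=F, p8=F, p9=F, p10=T is a satisfying assignment.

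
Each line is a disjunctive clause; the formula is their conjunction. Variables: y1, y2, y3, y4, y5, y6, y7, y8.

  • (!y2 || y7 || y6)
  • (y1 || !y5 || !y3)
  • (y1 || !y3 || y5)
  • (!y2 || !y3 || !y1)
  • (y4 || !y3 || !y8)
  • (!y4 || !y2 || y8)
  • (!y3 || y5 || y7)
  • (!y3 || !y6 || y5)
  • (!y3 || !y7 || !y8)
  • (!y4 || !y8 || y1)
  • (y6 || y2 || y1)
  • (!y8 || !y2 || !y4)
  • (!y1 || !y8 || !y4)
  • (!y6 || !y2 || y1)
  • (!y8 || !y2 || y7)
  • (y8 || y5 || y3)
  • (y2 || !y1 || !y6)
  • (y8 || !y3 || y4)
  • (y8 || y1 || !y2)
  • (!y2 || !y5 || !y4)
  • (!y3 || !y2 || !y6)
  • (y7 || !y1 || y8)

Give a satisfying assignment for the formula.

Branch on y1: take y1 = False.
Set y2 = False and propagate.
  then y6 is forced to True.
Branch on y3: take y3 = False.
The remaining clauses are satisfied by y4 = False, y5 = True, y7 = False, y8 = True.
Check each clause:
  1. (y6 || !y2 || y7) — y6 is true.
  2. (!y3 || !y5 || y1) — !y3 is true.
  3. (y5 || !y3 || y1) — y5 is true.
  4. (!y3 || !y1 || !y2) — !y3 is true.
  5. (!y3 || !y8 || y4) — !y3 is true.
  6. (!y4 || !y2 || y8) — y8 is true.
  7. (y5 || y7 || !y3) — y5 is true.
  8. (!y6 || y5 || !y3) — y5 is true.
  9. (!y3 || !y8 || !y7) — !y7 is true.
  10. (!y8 || !y4 || y1) — !y4 is true.
  11. (y1 || y2 || y6) — y6 is true.
  12. (!y8 || !y4 || !y2) — !y4 is true.
  13. (!y8 || !y1 || !y4) — !y4 is true.
  14. (y1 || !y6 || !y2) — !y2 is true.
  15. (y7 || !y8 || !y2) — !y2 is true.
  16. (y5 || y3 || y8) — y8 is true.
  17. (!y1 || y2 || !y6) — !y1 is true.
  18. (y4 || y8 || !y3) — y8 is true.
  19. (y8 || y1 || !y2) — y8 is true.
  20. (!y5 || !y2 || !y4) — !y4 is true.
  21. (!y6 || !y2 || !y3) — !y3 is true.
  22. (y8 || y7 || !y1) — y8 is true.

y1=False, y2=False, y3=False, y4=False, y5=True, y6=True, y7=False, y8=True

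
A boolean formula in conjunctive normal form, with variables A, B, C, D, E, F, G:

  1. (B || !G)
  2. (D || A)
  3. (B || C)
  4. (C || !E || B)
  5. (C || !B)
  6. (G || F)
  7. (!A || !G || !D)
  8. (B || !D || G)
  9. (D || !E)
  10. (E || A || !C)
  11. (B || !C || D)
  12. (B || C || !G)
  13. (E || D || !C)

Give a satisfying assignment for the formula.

A = F, B = T, C = T, D = T, E = T, F = T, G = F

Check each clause:
  1. (B || !G) — !G is true.
  2. (A || D) — D is true.
  3. (C || B) — B is true.
  4. (C || !E || B) — C is true.
  5. (!B || C) — C is true.
  6. (G || F) — F is true.
  7. (!A || !D || !G) — !G is true.
  8. (!D || G || B) — B is true.
  9. (D || !E) — D is true.
  10. (A || !C || E) — E is true.
  11. (B || !C || D) — B is true.
  12. (!G || C || B) — !G is true.
  13. (D || E || !C) — D is true.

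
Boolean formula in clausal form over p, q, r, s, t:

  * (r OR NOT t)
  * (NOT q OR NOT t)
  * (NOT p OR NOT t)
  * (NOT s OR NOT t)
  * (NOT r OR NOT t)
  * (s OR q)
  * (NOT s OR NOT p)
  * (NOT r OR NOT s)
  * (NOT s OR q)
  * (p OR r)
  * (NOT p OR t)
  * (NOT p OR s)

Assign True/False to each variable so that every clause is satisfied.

p=False  q=True  r=True  s=False  t=False

Branch on p: take p = False.
  then r is forced to True.
  then t is forced to False.
  then s is forced to False.
  then q is forced to True.
Every clause has at least one true literal under this assignment.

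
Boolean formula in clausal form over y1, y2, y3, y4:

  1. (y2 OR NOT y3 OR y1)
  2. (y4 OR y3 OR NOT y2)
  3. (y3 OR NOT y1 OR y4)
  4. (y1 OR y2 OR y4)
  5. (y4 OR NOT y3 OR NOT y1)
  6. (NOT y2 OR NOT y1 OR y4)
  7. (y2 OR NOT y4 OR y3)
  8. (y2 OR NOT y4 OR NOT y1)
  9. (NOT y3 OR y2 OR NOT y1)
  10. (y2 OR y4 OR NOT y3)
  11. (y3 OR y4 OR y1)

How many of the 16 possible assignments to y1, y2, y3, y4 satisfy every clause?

5

The models are:
  y1=0 y2=1 y3=0 y4=1
  y1=0 y2=1 y3=1 y4=0
  y1=0 y2=1 y3=1 y4=1
  y1=1 y2=1 y3=0 y4=1
  y1=1 y2=1 y3=1 y4=1
That's 5 in total.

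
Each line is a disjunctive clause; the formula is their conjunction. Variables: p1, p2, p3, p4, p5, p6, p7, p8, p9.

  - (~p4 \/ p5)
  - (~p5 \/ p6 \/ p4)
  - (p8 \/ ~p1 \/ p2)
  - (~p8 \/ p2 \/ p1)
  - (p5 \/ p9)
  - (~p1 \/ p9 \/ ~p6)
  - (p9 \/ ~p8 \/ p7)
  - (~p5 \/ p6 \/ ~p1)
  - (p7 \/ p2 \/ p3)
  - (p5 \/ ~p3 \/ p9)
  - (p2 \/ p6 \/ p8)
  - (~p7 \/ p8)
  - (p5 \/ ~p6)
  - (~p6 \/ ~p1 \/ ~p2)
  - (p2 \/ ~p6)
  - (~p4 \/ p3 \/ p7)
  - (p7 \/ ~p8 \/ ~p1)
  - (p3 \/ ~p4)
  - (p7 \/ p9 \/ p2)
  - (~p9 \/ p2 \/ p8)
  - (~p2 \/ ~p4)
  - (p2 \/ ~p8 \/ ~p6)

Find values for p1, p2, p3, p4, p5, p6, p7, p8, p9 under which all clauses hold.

p1 = 0, p2 = 1, p3 = 0, p4 = 0, p5 = 1, p6 = 1, p7 = 1, p8 = 1, p9 = 0

Set p1 = False and propagate.
Branch on p2: take p2 = True.
  then p4 is forced to False.
The remaining clauses are satisfied by p3 = False, p5 = True, p6 = True, p7 = True, p8 = True, p9 = False.
Every clause has at least one true literal under this assignment.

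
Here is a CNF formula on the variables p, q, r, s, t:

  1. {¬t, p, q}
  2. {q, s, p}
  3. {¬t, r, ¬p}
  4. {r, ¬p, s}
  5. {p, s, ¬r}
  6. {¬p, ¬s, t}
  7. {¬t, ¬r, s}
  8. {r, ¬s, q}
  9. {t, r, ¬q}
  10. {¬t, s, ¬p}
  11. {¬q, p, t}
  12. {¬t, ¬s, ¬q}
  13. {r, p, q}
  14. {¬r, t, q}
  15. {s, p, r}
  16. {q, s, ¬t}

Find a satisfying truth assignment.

p=1, q=0, r=1, s=1, t=1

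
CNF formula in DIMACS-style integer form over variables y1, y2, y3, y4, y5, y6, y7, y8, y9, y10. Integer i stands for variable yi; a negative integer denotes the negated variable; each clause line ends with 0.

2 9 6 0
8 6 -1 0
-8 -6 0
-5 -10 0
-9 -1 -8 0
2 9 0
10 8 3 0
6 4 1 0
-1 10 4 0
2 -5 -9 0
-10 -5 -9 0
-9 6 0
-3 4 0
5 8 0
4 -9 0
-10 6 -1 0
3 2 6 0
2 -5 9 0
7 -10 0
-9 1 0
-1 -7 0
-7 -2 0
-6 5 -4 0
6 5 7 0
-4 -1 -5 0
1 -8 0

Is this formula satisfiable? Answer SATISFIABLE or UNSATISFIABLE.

SATISFIABLE

Try y1 = False.
  then y9 is forced to False.
  then y2 is forced to True.
  then y7 is forced to False.
  then y10 is forced to False.
  then y8 is forced to False.
  then y3 is forced to True.
  then y4 is forced to True.
  then y5 is forced to True.
y6 is now unconstrained; take y6 = True.
So y1 = False, y2 = True, y3 = True, y4 = True, y5 = True, y6 = True, y7 = False, y8 = False, y9 = False, y10 = False is a satisfying assignment.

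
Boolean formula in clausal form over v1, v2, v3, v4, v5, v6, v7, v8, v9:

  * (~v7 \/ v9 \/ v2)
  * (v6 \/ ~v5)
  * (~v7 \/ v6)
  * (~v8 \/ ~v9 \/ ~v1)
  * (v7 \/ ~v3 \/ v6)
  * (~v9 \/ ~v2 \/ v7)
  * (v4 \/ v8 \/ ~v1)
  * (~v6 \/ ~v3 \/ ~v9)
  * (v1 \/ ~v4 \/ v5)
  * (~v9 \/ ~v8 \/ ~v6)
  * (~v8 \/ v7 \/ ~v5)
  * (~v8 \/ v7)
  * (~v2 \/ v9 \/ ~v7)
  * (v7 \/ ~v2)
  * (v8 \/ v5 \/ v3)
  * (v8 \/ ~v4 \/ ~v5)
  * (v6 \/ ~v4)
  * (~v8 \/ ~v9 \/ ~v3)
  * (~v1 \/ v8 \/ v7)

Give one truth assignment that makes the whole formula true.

Branch on v1: take v1 = False.
For the remaining variables, v2 = False, v3 = False, v4 = False, v5 = True, v6 = True, v7 = True, v8 = False, v9 = True works.

v1 = False  v2 = False  v3 = False  v4 = False  v5 = True  v6 = True  v7 = True  v8 = False  v9 = True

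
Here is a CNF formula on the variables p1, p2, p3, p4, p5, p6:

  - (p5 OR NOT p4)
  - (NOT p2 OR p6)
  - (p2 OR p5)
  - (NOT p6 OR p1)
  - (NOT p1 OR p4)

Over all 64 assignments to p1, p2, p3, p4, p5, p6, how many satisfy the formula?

10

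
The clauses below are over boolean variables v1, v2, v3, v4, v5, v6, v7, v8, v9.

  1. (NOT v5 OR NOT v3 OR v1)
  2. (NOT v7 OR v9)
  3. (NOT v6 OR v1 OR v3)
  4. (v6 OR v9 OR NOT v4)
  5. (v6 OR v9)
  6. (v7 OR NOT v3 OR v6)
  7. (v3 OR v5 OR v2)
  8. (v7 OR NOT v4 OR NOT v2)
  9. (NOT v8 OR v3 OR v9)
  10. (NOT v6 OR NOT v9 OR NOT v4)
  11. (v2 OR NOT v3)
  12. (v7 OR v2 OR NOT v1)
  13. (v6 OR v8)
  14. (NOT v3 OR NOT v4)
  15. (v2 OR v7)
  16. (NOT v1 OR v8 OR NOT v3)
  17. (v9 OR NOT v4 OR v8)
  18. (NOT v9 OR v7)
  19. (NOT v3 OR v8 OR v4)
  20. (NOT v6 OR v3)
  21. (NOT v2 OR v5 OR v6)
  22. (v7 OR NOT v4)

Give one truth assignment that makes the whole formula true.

v1 = True, v2 = False, v3 = False, v4 = True, v5 = True, v6 = False, v7 = True, v8 = True, v9 = True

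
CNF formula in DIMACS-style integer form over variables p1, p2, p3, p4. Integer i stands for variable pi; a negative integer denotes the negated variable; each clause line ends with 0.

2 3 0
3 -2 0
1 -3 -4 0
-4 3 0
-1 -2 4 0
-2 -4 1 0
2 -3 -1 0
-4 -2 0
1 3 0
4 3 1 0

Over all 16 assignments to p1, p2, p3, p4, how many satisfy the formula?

The models are:
  p1=0 p2=0 p3=1 p4=0
  p1=0 p2=1 p3=1 p4=0
That's 2 in total.

2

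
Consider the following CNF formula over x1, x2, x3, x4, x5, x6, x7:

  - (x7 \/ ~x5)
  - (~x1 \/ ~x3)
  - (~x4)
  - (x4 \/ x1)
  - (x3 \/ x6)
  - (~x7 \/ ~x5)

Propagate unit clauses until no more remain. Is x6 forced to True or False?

Unit clause (~x4) sets x4 = False.
In (x4 \/ x1), x4 is now false; x1 must hold, so x1 = True.
(~x3 \/ ~x1): since x1 = True, the clause reduces to (~x3). x3 = False.
(x3 \/ x6) with x3 = False leaves only x6, so x6 = True.

True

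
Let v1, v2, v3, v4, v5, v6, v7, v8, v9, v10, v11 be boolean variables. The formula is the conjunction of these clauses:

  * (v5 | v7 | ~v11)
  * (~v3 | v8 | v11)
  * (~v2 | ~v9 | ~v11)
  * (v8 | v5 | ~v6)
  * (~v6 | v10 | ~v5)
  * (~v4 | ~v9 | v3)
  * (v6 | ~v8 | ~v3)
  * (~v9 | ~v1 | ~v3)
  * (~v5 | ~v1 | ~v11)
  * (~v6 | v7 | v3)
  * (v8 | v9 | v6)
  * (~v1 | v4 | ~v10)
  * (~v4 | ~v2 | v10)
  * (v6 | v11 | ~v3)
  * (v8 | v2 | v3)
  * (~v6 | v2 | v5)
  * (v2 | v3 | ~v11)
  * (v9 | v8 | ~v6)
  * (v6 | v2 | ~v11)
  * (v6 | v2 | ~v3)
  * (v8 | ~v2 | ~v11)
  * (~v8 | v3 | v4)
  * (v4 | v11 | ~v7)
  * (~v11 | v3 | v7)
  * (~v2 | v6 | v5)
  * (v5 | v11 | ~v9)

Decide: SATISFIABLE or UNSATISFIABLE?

v1 occurs only negated in the remaining clauses — set v1 = False.
Set v2 = False and propagate.
Branch on v3: take v3 = True.
  then v6 is forced to True.
  then v5 is forced to True.
  then v10 is forced to True.
For the remaining variables, v4 = True, v7 = False, v8 = True, v9 = False, v11 = True works.
Every clause has at least one true literal under this assignment.
So v1=False, v2=False, v3=True, v4=True, v5=True, v6=True, v7=False, v8=True, v9=False, v10=True, v11=True is a satisfying assignment.

SATISFIABLE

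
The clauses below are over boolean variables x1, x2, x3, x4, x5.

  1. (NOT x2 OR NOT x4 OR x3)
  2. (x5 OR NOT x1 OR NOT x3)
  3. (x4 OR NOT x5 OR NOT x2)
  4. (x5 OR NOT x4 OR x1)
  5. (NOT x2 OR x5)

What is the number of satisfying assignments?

14

Case analysis on x5 and x2:
  x5=1, x2=1: remaining (x1,x3,x4) ∈ {(0,1,1); (1,1,1)} — 2.
  x5=1, x2=0: x1, x3, x4 free → 2^3 = 8.
  x5=0, x2=1: a clause becomes empty — 0.
  x5=0, x2=0: remaining (x1,x3,x4) ∈ {(0,0,0); (0,1,0); (1,0,0); (1,0,1)} — 4.
Total: 2 + 8 + 0 + 4 = 14.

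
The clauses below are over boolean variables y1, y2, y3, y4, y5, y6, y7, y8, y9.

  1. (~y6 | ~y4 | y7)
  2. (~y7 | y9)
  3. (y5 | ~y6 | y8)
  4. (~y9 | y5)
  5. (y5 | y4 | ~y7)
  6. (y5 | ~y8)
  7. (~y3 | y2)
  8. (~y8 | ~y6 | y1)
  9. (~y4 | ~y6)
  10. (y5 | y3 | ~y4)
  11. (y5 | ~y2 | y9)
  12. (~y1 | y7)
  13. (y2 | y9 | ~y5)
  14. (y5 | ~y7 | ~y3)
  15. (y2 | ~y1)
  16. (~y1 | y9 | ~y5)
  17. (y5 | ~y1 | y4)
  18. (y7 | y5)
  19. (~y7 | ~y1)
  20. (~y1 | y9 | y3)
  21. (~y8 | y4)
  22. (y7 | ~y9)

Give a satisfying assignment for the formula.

y1 = 0, y2 = 1, y3 = 0, y4 = 1, y5 = 1, y6 = 0, y7 = 1, y8 = 0, y9 = 1

Check each clause:
  1. (~y6 | y7 | ~y4) — ~y6 is true.
  2. (~y7 | y9) — y9 is true.
  3. (~y6 | y8 | y5) — ~y6 is true.
  4. (y5 | ~y9) — y5 is true.
  5. (~y7 | y4 | y5) — y4 is true.
  6. (~y8 | y5) — ~y8 is true.
  7. (~y3 | y2) — y2 is true.
  8. (~y6 | y1 | ~y8) — ~y8 is true.
  9. (~y6 | ~y4) — ~y6 is true.
  10. (~y4 | y3 | y5) — y5 is true.
  11. (y5 | ~y2 | y9) — y9 is true.
  12. (y7 | ~y1) — ~y1 is true.
  13. (y9 | y2 | ~y5) — y9 is true.
  14. (y5 | ~y3 | ~y7) — y5 is true.
  15. (y2 | ~y1) — y2 is true.
  16. (~y5 | y9 | ~y1) — y9 is true.
  17. (~y1 | y5 | y4) — y4 is true.
  18. (y5 | y7) — y5 is true.
  19. (~y1 | ~y7) — ~y1 is true.
  20. (~y1 | y3 | y9) — y9 is true.
  21. (~y8 | y4) — ~y8 is true.
  22. (y7 | ~y9) — y7 is true.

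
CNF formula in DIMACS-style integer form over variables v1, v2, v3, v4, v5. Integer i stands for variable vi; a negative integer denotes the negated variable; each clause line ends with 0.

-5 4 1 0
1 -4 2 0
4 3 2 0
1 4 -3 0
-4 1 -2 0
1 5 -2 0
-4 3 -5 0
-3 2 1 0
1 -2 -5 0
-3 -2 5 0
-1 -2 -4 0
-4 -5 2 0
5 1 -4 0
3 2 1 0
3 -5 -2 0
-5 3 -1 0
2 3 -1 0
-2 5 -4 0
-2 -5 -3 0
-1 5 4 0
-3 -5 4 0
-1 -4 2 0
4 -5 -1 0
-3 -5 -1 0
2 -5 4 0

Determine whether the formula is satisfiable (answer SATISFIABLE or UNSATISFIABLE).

v1 = True:
  v5 = True:
    propagation gives v3=True; an empty clause results — contradiction.
  v5 = False:
    propagation gives v4=True, v2=False; an empty clause results — contradiction.
v1 = False:
  v2 = True:
    propagation gives v4=False, v5=False; an empty clause results — contradiction.
  v2 = False:
    propagation gives v4=False, v5=False, v3=True; an empty clause results — contradiction.
Every branch closes, so no satisfying assignment exists.

UNSATISFIABLE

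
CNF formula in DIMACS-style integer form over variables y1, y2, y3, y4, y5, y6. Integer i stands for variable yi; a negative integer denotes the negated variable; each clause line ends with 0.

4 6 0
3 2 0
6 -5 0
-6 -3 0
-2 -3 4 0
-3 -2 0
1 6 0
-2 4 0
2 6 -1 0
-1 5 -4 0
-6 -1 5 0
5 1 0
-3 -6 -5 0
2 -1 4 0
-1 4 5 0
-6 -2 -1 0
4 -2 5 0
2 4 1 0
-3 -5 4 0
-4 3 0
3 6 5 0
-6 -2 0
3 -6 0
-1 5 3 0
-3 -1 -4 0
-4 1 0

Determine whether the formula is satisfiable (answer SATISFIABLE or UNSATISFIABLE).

y1 = True:
  y3 = True:
    propagation gives y6=False, y4=True; an empty clause results — contradiction.
  y3 = False:
    propagation gives y2=True, y4=True; an empty clause results — contradiction.
y1 = False:
  propagation gives y6=True, y3=False; an empty clause results — contradiction.
Every branch closes, so no satisfying assignment exists.

UNSATISFIABLE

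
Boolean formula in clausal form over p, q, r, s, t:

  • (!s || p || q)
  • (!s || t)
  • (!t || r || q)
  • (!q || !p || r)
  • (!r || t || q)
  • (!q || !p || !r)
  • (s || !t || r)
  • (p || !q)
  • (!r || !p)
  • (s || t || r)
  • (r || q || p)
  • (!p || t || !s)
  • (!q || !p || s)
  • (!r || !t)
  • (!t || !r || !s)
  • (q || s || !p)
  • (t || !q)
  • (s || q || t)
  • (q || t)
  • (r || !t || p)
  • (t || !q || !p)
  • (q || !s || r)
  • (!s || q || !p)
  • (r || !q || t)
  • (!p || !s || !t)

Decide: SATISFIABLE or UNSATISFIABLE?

q = True:
  propagation gives p=True, r=True; an empty clause results — contradiction.
q = False:
  propagation gives t=True, r=True; an empty clause results — contradiction.
Every branch closes, so no satisfying assignment exists.

UNSATISFIABLE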